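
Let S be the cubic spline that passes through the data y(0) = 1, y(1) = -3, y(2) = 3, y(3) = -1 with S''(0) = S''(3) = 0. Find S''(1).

Let M_i = S''(x_i). Step sizes h_i = 1, 1, 1; slopes of the chords Δ_i = (y_(i+1) - y_i)/h_i = -4, 6, -4.
  1·M_0 + 4·M_1 + 1·M_2 = 6(Δ_1 - Δ_0) = 60
  1·M_1 + 4·M_2 + 1·M_3 = 6(Δ_2 - Δ_1) = -60
Natural end conditions: M_0 = M_3 = 0.
Solving the tridiagonal system: M_0 = 0, M_1 = 20, M_2 = -20, M_3 = 0.

20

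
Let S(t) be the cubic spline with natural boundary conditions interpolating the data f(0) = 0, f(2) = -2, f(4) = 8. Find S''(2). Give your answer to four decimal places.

Write m_i for S''(x_i). With h_i = 2, 2 and divided differences Δ_i = -1, 5, the continuity of S' gives the tridiagonal system
  2·m_0 + 8·m_1 + 2·m_2 = 6(Δ_1 - Δ_0) = 36
Natural end conditions: m_0 = m_2 = 0.
Forward elimination and back-substitution give m_0 = 0, m_1 = 9/2, m_2 = 0.

4.5000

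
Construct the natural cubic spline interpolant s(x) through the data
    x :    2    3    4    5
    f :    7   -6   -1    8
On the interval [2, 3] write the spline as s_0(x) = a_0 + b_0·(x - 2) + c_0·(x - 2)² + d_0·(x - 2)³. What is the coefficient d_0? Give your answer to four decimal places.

Let M_i = s''(x_i). Step sizes h_i = 1, 1, 1; slopes of the chords Δ_i = (y_(i+1) - y_i)/h_i = -13, 5, 9.
  1·M_0 + 4·M_1 + 1·M_2 = 6(Δ_1 - Δ_0) = 108
  1·M_1 + 4·M_2 + 1·M_3 = 6(Δ_2 - Δ_1) = 24
Natural end conditions: M_0 = M_3 = 0.
Hence M_0 = 0, M_1 = 136/5, M_2 = -4/5, M_3 = 0.
On [2, 3], with s_0(x) = a_0 + b_0·(x - 2) + c_0·(x - 2)² + d_0·(x - 2)³: c_0 = M_0/2 = 0, d_0 = (M_1 - M_0)/(6h_0) = 68/15, b_0 = Δ_0 - h_0(2M_0 + M_1)/6 = -263/15.

4.5333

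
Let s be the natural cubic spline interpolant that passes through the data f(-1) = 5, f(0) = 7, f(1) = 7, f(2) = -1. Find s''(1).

-12

With σ_i denoting the second derivative at x_i, h_i = 1, 1, 1, and Δ_i = (y_(i+1) − y_i)/h_i = 2, 0, -8:
  1·σ_0 + 4·σ_1 + 1·σ_2 = 6(Δ_1 - Δ_0) = -12
  1·σ_1 + 4·σ_2 + 1·σ_3 = 6(Δ_2 - Δ_1) = -48
Natural end conditions: σ_0 = σ_3 = 0.
Hence σ_0 = 0, σ_1 = 0, σ_2 = -12, σ_3 = 0.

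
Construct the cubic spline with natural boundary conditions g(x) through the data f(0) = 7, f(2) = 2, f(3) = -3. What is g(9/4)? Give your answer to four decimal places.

Let M_i = g''(x_i). Step sizes h_i = 2, 1; slopes of the chords Δ_i = (y_(i+1) - y_i)/h_i = -5/2, -5.
  2·M_0 + 6·M_1 + 1·M_2 = 6(Δ_1 - Δ_0) = -15
Natural end conditions: M_0 = M_2 = 0.
Solving the tridiagonal system: M_0 = 0, M_1 = -5/2, M_2 = 0.
On [2, 3], g(x) = 2 - 25/6·(x - 2) - 5/4·(x - 2)² + 5/12·(x - 2)³.
With (x - 2) = 1/4: g(9/4) = 227/256.

0.8867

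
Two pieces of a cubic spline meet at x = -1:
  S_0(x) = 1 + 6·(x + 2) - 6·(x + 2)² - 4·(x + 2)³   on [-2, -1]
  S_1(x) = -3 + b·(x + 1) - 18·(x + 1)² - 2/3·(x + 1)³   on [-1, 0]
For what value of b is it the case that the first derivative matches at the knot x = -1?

S_0'(x) = 6 - 12·(x + 2) - 12·(x + 2)², so S_0'(-1) = -18. On the right, S_1'(-1) = b, so b = -18.

-18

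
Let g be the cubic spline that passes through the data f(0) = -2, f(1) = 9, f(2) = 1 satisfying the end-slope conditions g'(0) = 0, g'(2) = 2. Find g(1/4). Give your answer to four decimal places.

-0.3633

Put M_i = g'' at the i-th knot. Here h = (1, 1) and Δ = (11, -8), so the interior equations h_(i-1)·M_(i-1) + 2(h_(i-1)+h_i)·M_i + h_i·M_(i+1) = 6(Δ_i − Δ_(i-1)) read
  1·M_0 + 4·M_1 + 1·M_2 = 6(Δ_1 - Δ_0) = -114
Clamped end conditions give two more equations: 2h_0·M_0 + h_0·M_1 = 6(Δ_0 - g'(0)) = 66 and h_1·M_1 + 2h_1·M_2 = 6(g'(2) - Δ_1) = 60.
Solving the tridiagonal system: M_0 = 125/2, M_1 = -59, M_2 = 119/2.
On [0, 1], g(x) = -2 + 0·x + 125/4·x² - 81/4·x³.
With x = 1/4: g(1/4) = -93/256.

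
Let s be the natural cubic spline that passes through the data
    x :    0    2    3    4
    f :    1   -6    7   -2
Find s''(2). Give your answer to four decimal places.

22.9565

Let σ_i = s''(x_i). Step sizes h_i = 2, 1, 1; slopes of the chords Δ_i = (y_(i+1) - y_i)/h_i = -7/2, 13, -9.
  2·σ_0 + 6·σ_1 + 1·σ_2 = 6(Δ_1 - Δ_0) = 99
  1·σ_1 + 4·σ_2 + 1·σ_3 = 6(Δ_2 - Δ_1) = -132
Natural end conditions: σ_0 = σ_3 = 0.
Solving: σ_0 = 0, σ_1 = 528/23, σ_2 = -891/23, σ_3 = 0.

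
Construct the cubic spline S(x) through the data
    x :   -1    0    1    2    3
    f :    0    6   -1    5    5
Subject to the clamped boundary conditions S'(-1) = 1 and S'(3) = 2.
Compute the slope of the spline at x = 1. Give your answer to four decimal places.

-1.7143

Write m_i for S''(x_i). With h_i = 1, 1, 1, 1 and divided differences Δ_i = 6, -7, 6, 0, the continuity of S' gives the tridiagonal system
  1·m_0 + 4·m_1 + 1·m_2 = 6(Δ_1 - Δ_0) = -78
  1·m_1 + 4·m_2 + 1·m_3 = 6(Δ_2 - Δ_1) = 78
  1·m_2 + 4·m_3 + 1·m_4 = 6(Δ_3 - Δ_2) = -36
Clamped end conditions give two more equations: 2h_0·m_0 + h_0·m_1 = 6(Δ_0 - S'(-1)) = 30 and h_3·m_3 + 2h_3·m_4 = 6(S'(3) - Δ_3) = 12.
Hence m_0 = 232/7, m_1 = -254/7, m_2 = 34, m_3 = -152/7, m_4 = 118/7.
On [1, 2], S'(x) = b_2 + 2c_2·(x - 1) + 3d_2·(x - 1)² with b_2 = Δ_2 - h_2(2m_2 + m_3)/6 = -12/7, c_2 = m_2/2 = 17, d_2 = (m_3 - m_2)/(6h_2) = -65/7. So S'(1) = -12/7.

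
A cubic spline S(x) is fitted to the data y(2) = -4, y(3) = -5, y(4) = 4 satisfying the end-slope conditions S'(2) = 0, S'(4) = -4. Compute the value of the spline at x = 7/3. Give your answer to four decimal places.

-4.7778

Put σ_i = S'' at the i-th knot. Here h = (1, 1) and Δ = (-1, 9), so the interior equations h_(i-1)·σ_(i-1) + 2(h_(i-1)+h_i)·σ_i + h_i·σ_(i+1) = 6(Δ_i − Δ_(i-1)) read
  1·σ_0 + 4·σ_1 + 1·σ_2 = 6(Δ_1 - Δ_0) = 60
Clamped end conditions give two more equations: 2h_0·σ_0 + h_0·σ_1 = 6(Δ_0 - S'(2)) = -6 and h_1·σ_1 + 2h_1·σ_2 = 6(S'(4) - Δ_1) = -78.
Solving: σ_0 = -20, σ_1 = 34, σ_2 = -56.
On [2, 3], S(x) = -4 + 0·(x - 2) - 10·(x - 2)² + 9·(x - 2)³.
With (x - 2) = 1/3: S(7/3) = -43/9.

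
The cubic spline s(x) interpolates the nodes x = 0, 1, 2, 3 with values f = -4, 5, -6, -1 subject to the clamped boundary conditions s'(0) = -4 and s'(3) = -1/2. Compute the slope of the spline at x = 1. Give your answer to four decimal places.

Put M_i = s'' at the i-th knot. Here h = (1, 1, 1) and Δ = (9, -11, 5), so the interior equations h_(i-1)·M_(i-1) + 2(h_(i-1)+h_i)·M_i + h_i·M_(i+1) = 6(Δ_i − Δ_(i-1)) read
  1·M_0 + 4·M_1 + 1·M_2 = 6(Δ_1 - Δ_0) = -120
  1·M_1 + 4·M_2 + 1·M_3 = 6(Δ_2 - Δ_1) = 96
Clamped end conditions give two more equations: 2h_0·M_0 + h_0·M_1 = 6(Δ_0 - s'(0)) = 78 and h_2·M_2 + 2h_2·M_3 = 6(s'(3) - Δ_2) = -33.
Solving: M_0 = 1031/15, M_1 = -892/15, M_2 = 737/15, M_3 = -616/15.
On [1, 2], s'(x) = b_1 + 2c_1·(x - 1) + 3d_1·(x - 1)² with b_1 = Δ_1 - h_1(2M_1 + M_2)/6 = 19/30, c_1 = M_1/2 = -446/15, d_1 = (M_2 - M_1)/(6h_1) = 181/10. So s'(1) = 19/30.

0.6333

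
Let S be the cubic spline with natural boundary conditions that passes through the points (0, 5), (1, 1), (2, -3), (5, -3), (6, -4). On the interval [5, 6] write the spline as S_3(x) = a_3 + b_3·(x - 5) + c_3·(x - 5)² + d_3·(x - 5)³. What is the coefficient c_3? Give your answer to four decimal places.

-1.1179

Let m_i = S''(x_i). Step sizes h_i = 1, 1, 3, 1; slopes of the chords Δ_i = (y_(i+1) - y_i)/h_i = -4, -4, 0, -1.
  1·m_0 + 4·m_1 + 1·m_2 = 6(Δ_1 - Δ_0) = 0
  1·m_1 + 8·m_2 + 3·m_3 = 6(Δ_2 - Δ_1) = 24
  3·m_2 + 8·m_3 + 1·m_4 = 6(Δ_3 - Δ_2) = -6
Natural end conditions: m_0 = m_4 = 0.
Hence m_0 = 0, m_1 = -105/106, m_2 = 210/53, m_3 = -237/106, m_4 = 0.
On [5, 6], with S_3(x) = a_3 + b_3·(x - 5) + c_3·(x - 5)² + d_3·(x - 5)³: c_3 = m_3/2 = -237/212, d_3 = (m_4 - m_3)/(6h_3) = 79/212, b_3 = Δ_3 - h_3(2m_3 + m_4)/6 = -27/106.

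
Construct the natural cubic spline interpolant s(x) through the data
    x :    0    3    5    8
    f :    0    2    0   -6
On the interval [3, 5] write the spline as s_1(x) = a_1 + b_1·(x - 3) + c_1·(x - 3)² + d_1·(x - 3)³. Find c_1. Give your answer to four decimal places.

Let M_i = s''(x_i). Step sizes h_i = 3, 2, 3; slopes of the chords Δ_i = (y_(i+1) - y_i)/h_i = 2/3, -1, -2.
  3·M_0 + 10·M_1 + 2·M_2 = 6(Δ_1 - Δ_0) = -10
  2·M_1 + 10·M_2 + 3·M_3 = 6(Δ_2 - Δ_1) = -6
Natural end conditions: M_0 = M_3 = 0.
Forward elimination and back-substitution give M_0 = 0, M_1 = -11/12, M_2 = -5/12, M_3 = 0.
On [3, 5], with s_1(x) = a_1 + b_1·(x - 3) + c_1·(x - 3)² + d_1·(x - 3)³: c_1 = M_1/2 = -11/24, d_1 = (M_2 - M_1)/(6h_1) = 1/24, b_1 = Δ_1 - h_1(2M_1 + M_2)/6 = -1/4.

-0.4583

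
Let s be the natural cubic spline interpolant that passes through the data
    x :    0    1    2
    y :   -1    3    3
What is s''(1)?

-6

Put σ_i = s'' at the i-th knot. Here h = (1, 1) and Δ = (4, 0), so the interior equations h_(i-1)·σ_(i-1) + 2(h_(i-1)+h_i)·σ_i + h_i·σ_(i+1) = 6(Δ_i − Δ_(i-1)) read
  1·σ_0 + 4·σ_1 + 1·σ_2 = 6(Δ_1 - Δ_0) = -24
Natural end conditions: σ_0 = σ_2 = 0.
Solving: σ_0 = 0, σ_1 = -6, σ_2 = 0.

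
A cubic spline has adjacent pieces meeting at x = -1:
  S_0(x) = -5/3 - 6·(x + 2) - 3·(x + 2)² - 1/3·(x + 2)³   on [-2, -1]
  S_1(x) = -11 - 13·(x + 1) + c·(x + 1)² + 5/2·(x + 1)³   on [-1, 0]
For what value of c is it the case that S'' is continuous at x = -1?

S_0''(x) = -6 - 2·(x + 2), so S_0''(-1) = -8. On the right, S_1''(-1) = 2c, so c = -4.

-4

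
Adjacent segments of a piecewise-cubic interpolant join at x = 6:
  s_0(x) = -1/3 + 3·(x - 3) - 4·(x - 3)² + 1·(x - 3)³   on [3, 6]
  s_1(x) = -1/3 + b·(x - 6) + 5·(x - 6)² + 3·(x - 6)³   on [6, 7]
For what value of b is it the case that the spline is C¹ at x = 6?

s_0'(x) = 3 - 8·(x - 3) + 3·(x - 3)², so s_0'(6) = 6. On the right, s_1'(6) = b, so b = 6.

6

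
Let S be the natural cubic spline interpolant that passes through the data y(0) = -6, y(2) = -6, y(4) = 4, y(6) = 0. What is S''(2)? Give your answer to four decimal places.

5.4000

Let σ_i = S''(x_i). Step sizes h_i = 2, 2, 2; slopes of the chords Δ_i = (y_(i+1) - y_i)/h_i = 0, 5, -2.
  2·σ_0 + 8·σ_1 + 2·σ_2 = 6(Δ_1 - Δ_0) = 30
  2·σ_1 + 8·σ_2 + 2·σ_3 = 6(Δ_2 - Δ_1) = -42
Natural end conditions: σ_0 = σ_3 = 0.
Hence σ_0 = 0, σ_1 = 27/5, σ_2 = -33/5, σ_3 = 0.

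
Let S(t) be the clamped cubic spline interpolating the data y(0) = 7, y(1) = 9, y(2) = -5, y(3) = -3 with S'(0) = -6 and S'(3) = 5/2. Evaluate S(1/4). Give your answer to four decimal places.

Let m_i = S''(x_i). Step sizes h_i = 1, 1, 1; slopes of the chords Δ_i = (y_(i+1) - y_i)/h_i = 2, -14, 2.
  1·m_0 + 4·m_1 + 1·m_2 = 6(Δ_1 - Δ_0) = -96
  1·m_1 + 4·m_2 + 1·m_3 = 6(Δ_2 - Δ_1) = 96
Clamped end conditions give two more equations: 2h_0·m_0 + h_0·m_1 = 6(Δ_0 - S'(0)) = 48 and h_2·m_2 + 2h_2·m_3 = 6(S'(3) - Δ_2) = 3.
Solving the tridiagonal system: m_0 = 703/15, m_1 = -686/15, m_2 = 601/15, m_3 = -278/15.
On [0, 1], S(t) = 7 - 6·t + 703/30·t² - 463/30·t³.
With t = 1/4: S(1/4) = 4303/640.

6.7234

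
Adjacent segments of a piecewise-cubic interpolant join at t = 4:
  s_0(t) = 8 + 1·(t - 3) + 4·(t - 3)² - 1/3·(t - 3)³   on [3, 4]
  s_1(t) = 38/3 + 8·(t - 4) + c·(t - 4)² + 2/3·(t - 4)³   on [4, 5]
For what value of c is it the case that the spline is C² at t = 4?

s_0''(t) = 8 - 2·(t - 3), so s_0''(4) = 6. On the right, s_1''(4) = 2c, so c = 3.

3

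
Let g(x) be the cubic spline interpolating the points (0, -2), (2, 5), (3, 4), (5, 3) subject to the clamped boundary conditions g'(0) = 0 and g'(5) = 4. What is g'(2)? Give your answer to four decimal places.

Write m_i for g''(x_i). With h_i = 2, 1, 2 and divided differences Δ_i = 7/2, -1, -1/2, the continuity of g' gives the tridiagonal system
  2·m_0 + 6·m_1 + 1·m_2 = 6(Δ_1 - Δ_0) = -27
  1·m_1 + 6·m_2 + 2·m_3 = 6(Δ_2 - Δ_1) = 3
Clamped end conditions give two more equations: 2h_0·m_0 + h_0·m_1 = 6(Δ_0 - g'(0)) = 21 and h_2·m_2 + 2h_2·m_3 = 6(g'(5) - Δ_2) = 27.
Solving: m_0 = 143/16, m_1 = -59/8, m_2 = -5/8, m_3 = 113/16.
On [2, 3], g'(x) = b_1 + 2c_1·(x - 2) + 3d_1·(x - 2)² with b_1 = Δ_1 - h_1(2m_1 + m_2)/6 = 25/16, c_1 = m_1/2 = -59/16, d_1 = (m_2 - m_1)/(6h_1) = 9/8. So g'(2) = 25/16.

1.5625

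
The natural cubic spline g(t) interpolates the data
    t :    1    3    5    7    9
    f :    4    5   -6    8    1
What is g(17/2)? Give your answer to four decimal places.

4.5371

With M_i denoting the second derivative at x_i, h_i = 2, 2, 2, 2, and Δ_i = (y_(i+1) − y_i)/h_i = 1/2, -11/2, 7, -7/2:
  2·M_0 + 8·M_1 + 2·M_2 = 6(Δ_1 - Δ_0) = -36
  2·M_1 + 8·M_2 + 2·M_3 = 6(Δ_2 - Δ_1) = 75
  2·M_2 + 8·M_3 + 2·M_4 = 6(Δ_3 - Δ_2) = -63
Natural end conditions: M_0 = M_4 = 0.
Solving the tridiagonal system: M_0 = 0, M_1 = -129/16, M_2 = 57/4, M_3 = -183/16, M_4 = 0.
On [7, 9], g(t) = 8 + 33/8·(t - 7) - 183/32·(t - 7)² + 61/64·(t - 7)³.
With (t - 7) = 3/2: g(17/2) = 2323/512.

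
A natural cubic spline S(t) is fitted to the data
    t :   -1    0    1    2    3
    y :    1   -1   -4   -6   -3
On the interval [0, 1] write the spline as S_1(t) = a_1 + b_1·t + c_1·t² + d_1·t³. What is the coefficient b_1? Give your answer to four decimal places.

Write σ_i for S''(x_i). With h_i = 1, 1, 1, 1 and divided differences Δ_i = -2, -3, -2, 3, the continuity of S' gives the tridiagonal system
  1·σ_0 + 4·σ_1 + 1·σ_2 = 6(Δ_1 - Δ_0) = -6
  1·σ_1 + 4·σ_2 + 1·σ_3 = 6(Δ_2 - Δ_1) = 6
  1·σ_2 + 4·σ_3 + 1·σ_4 = 6(Δ_3 - Δ_2) = 30
Natural end conditions: σ_0 = σ_4 = 0.
Solving: σ_0 = 0, σ_1 = -3/2, σ_2 = 0, σ_3 = 15/2, σ_4 = 0.
On [0, 1], with S_1(t) = a_1 + b_1·t + c_1·t² + d_1·t³: c_1 = σ_1/2 = -3/4, d_1 = (σ_2 - σ_1)/(6h_1) = 1/4, b_1 = Δ_1 - h_1(2σ_1 + σ_2)/6 = -5/2.

-2.5000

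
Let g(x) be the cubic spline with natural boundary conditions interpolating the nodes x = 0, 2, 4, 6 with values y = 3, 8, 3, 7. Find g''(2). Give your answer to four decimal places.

With σ_i denoting the second derivative at x_i, h_i = 2, 2, 2, and Δ_i = (y_(i+1) − y_i)/h_i = 5/2, -5/2, 2:
  2·σ_0 + 8·σ_1 + 2·σ_2 = 6(Δ_1 - Δ_0) = -30
  2·σ_1 + 8·σ_2 + 2·σ_3 = 6(Δ_2 - Δ_1) = 27
Natural end conditions: σ_0 = σ_3 = 0.
Solving: σ_0 = 0, σ_1 = -49/10, σ_2 = 23/5, σ_3 = 0.

-4.9000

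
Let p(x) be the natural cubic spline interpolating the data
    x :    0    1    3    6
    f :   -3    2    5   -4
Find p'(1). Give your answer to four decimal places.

4.0714

Put M_i = p'' at the i-th knot. Here h = (1, 2, 3) and Δ = (5, 3/2, -3), so the interior equations h_(i-1)·M_(i-1) + 2(h_(i-1)+h_i)·M_i + h_i·M_(i+1) = 6(Δ_i − Δ_(i-1)) read
  1·M_0 + 6·M_1 + 2·M_2 = 6(Δ_1 - Δ_0) = -21
  2·M_1 + 10·M_2 + 3·M_3 = 6(Δ_2 - Δ_1) = -27
Natural end conditions: M_0 = M_3 = 0.
Solving the tridiagonal system: M_0 = 0, M_1 = -39/14, M_2 = -15/7, M_3 = 0.
On [1, 3], p'(x) = b_1 + 2c_1·(x - 1) + 3d_1·(x - 1)² with b_1 = Δ_1 - h_1(2M_1 + M_2)/6 = 57/14, c_1 = M_1/2 = -39/28, d_1 = (M_2 - M_1)/(6h_1) = 3/56. So p'(1) = 57/14.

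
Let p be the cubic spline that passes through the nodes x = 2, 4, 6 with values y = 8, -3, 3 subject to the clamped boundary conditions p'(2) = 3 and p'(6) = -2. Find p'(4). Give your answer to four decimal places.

Put m_i = p'' at the i-th knot. Here h = (2, 2) and Δ = (-11/2, 3), so the interior equations h_(i-1)·m_(i-1) + 2(h_(i-1)+h_i)·m_i + h_i·m_(i+1) = 6(Δ_i − Δ_(i-1)) read
  2·m_0 + 8·m_1 + 2·m_2 = 6(Δ_1 - Δ_0) = 51
Clamped end conditions give two more equations: 2h_0·m_0 + h_0·m_1 = 6(Δ_0 - p'(2)) = -51 and h_1·m_1 + 2h_1·m_2 = 6(p'(6) - Δ_1) = -30.
Hence m_0 = -163/8, m_1 = 61/4, m_2 = -121/8.
On [4, 6], p'(x) = b_1 + 2c_1·(x - 4) + 3d_1·(x - 4)² with b_1 = Δ_1 - h_1(2m_1 + m_2)/6 = -17/8, c_1 = m_1/2 = 61/8, d_1 = (m_2 - m_1)/(6h_1) = -81/32. So p'(4) = -17/8.

-2.1250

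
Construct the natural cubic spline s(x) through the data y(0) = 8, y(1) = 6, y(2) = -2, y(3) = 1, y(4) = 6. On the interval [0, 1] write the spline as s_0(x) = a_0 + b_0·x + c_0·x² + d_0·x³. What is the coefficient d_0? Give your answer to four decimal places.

Write m_i for s''(x_i). With h_i = 1, 1, 1, 1 and divided differences Δ_i = -2, -8, 3, 5, the continuity of s' gives the tridiagonal system
  1·m_0 + 4·m_1 + 1·m_2 = 6(Δ_1 - Δ_0) = -36
  1·m_1 + 4·m_2 + 1·m_3 = 6(Δ_2 - Δ_1) = 66
  1·m_2 + 4·m_3 + 1·m_4 = 6(Δ_3 - Δ_2) = 12
Natural end conditions: m_0 = m_4 = 0.
Hence m_0 = 0, m_1 = -99/7, m_2 = 144/7, m_3 = -15/7, m_4 = 0.
On [0, 1], with s_0(x) = a_0 + b_0·x + c_0·x² + d_0·x³: c_0 = m_0/2 = 0, d_0 = (m_1 - m_0)/(6h_0) = -33/14, b_0 = Δ_0 - h_0(2m_0 + m_1)/6 = 5/14.

-2.3571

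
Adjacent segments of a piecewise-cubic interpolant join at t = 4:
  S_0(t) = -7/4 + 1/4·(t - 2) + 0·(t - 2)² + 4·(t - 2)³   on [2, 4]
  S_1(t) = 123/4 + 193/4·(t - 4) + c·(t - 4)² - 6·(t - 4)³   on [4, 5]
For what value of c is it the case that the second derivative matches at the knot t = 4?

S_0''(t) = 0 + 24·(t - 2), so S_0''(4) = 48. On the right, S_1''(4) = 2c, so c = 24.

24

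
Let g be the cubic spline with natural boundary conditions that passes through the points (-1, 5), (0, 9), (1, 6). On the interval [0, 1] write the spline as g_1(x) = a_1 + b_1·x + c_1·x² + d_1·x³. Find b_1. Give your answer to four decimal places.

Write M_i for g''(x_i). With h_i = 1, 1 and divided differences Δ_i = 4, -3, the continuity of g' gives the tridiagonal system
  1·M_0 + 4·M_1 + 1·M_2 = 6(Δ_1 - Δ_0) = -42
Natural end conditions: M_0 = M_2 = 0.
Solving the tridiagonal system: M_0 = 0, M_1 = -21/2, M_2 = 0.
On [0, 1], with g_1(x) = a_1 + b_1·x + c_1·x² + d_1·x³: c_1 = M_1/2 = -21/4, d_1 = (M_2 - M_1)/(6h_1) = 7/4, b_1 = Δ_1 - h_1(2M_1 + M_2)/6 = 1/2.

0.5000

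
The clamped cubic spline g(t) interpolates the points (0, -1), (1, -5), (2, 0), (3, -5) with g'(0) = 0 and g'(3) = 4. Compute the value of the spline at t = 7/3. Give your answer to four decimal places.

Write M_i for g''(x_i). With h_i = 1, 1, 1 and divided differences Δ_i = -4, 5, -5, the continuity of g' gives the tridiagonal system
  1·M_0 + 4·M_1 + 1·M_2 = 6(Δ_1 - Δ_0) = 54
  1·M_1 + 4·M_2 + 1·M_3 = 6(Δ_2 - Δ_1) = -60
Clamped end conditions give two more equations: 2h_0·M_0 + h_0·M_1 = 6(Δ_0 - g'(0)) = -24 and h_2·M_2 + 2h_2·M_3 = 6(g'(3) - Δ_2) = 54.
Forward elimination and back-substitution give M_0 = -392/15, M_1 = 424/15, M_2 = -494/15, M_3 = 652/15.
On [2, 3], g(t) = 0 - 19/15·(t - 2) - 247/15·(t - 2)² + 191/15·(t - 2)³.
With (t - 2) = 1/3: g(7/3) = -721/405.

-1.7802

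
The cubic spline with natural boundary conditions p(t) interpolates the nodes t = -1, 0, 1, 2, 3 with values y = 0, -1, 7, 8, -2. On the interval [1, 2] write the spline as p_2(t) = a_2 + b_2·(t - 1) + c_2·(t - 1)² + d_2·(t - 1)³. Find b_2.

7

Write M_i for p''(x_i). With h_i = 1, 1, 1, 1 and divided differences Δ_i = -1, 8, 1, -10, the continuity of p' gives the tridiagonal system
  1·M_0 + 4·M_1 + 1·M_2 = 6(Δ_1 - Δ_0) = 54
  1·M_1 + 4·M_2 + 1·M_3 = 6(Δ_2 - Δ_1) = -42
  1·M_2 + 4·M_3 + 1·M_4 = 6(Δ_3 - Δ_2) = -66
Natural end conditions: M_0 = M_4 = 0.
Forward elimination and back-substitution give M_0 = 0, M_1 = 114/7, M_2 = -78/7, M_3 = -96/7, M_4 = 0.
On [1, 2], with p_2(t) = a_2 + b_2·(t - 1) + c_2·(t - 1)² + d_2·(t - 1)³: c_2 = M_2/2 = -39/7, d_2 = (M_3 - M_2)/(6h_2) = -3/7, b_2 = Δ_2 - h_2(2M_2 + M_3)/6 = 7.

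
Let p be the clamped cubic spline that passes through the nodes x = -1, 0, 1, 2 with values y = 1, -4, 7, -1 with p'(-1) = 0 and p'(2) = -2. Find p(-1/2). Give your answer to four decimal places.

-2.0083

Let M_i = p''(x_i). Step sizes h_i = 1, 1, 1; slopes of the chords Δ_i = (y_(i+1) - y_i)/h_i = -5, 11, -8.
  1·M_0 + 4·M_1 + 1·M_2 = 6(Δ_1 - Δ_0) = 96
  1·M_1 + 4·M_2 + 1·M_3 = 6(Δ_2 - Δ_1) = -114
Clamped end conditions give two more equations: 2h_0·M_0 + h_0·M_1 = 6(Δ_0 - p'(-1)) = -30 and h_2·M_2 + 2h_2·M_3 = 6(p'(2) - Δ_2) = 36.
Forward elimination and back-substitution give M_0 = -572/15, M_1 = 694/15, M_2 = -764/15, M_3 = 652/15.
On [-1, 0], p(x) = 1 + 0·(x + 1) - 286/15·(x + 1)² + 211/15·(x + 1)³.
With (x + 1) = 1/2: p(-1/2) = -241/120.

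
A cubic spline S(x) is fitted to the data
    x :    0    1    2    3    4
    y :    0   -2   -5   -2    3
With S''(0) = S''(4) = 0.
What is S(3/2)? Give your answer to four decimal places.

-3.8683

Put M_i = S'' at the i-th knot. Here h = (1, 1, 1, 1) and Δ = (-2, -3, 3, 5), so the interior equations h_(i-1)·M_(i-1) + 2(h_(i-1)+h_i)·M_i + h_i·M_(i+1) = 6(Δ_i − Δ_(i-1)) read
  1·M_0 + 4·M_1 + 1·M_2 = 6(Δ_1 - Δ_0) = -6
  1·M_1 + 4·M_2 + 1·M_3 = 6(Δ_2 - Δ_1) = 36
  1·M_2 + 4·M_3 + 1·M_4 = 6(Δ_3 - Δ_2) = 12
Natural end conditions: M_0 = M_4 = 0.
Solving: M_0 = 0, M_1 = -111/28, M_2 = 69/7, M_3 = 15/28, M_4 = 0.
On [1, 2], S(x) = -2 - 93/28·(x - 1) - 111/56·(x - 1)² + 129/56·(x - 1)³.
With (x - 1) = 1/2: S(3/2) = -1733/448.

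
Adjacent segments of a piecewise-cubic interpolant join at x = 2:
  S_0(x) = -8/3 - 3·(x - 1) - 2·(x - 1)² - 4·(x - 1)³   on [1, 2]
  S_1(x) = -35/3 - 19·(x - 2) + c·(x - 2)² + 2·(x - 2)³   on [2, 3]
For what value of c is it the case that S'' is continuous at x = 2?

S_0''(x) = -4 - 24·(x - 1), so S_0''(2) = -28. On the right, S_1''(2) = 2c, so c = -14.

-14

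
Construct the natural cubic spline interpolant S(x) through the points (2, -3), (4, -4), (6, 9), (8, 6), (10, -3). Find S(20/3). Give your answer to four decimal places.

With σ_i denoting the second derivative at x_i, h_i = 2, 2, 2, 2, and Δ_i = (y_(i+1) − y_i)/h_i = -1/2, 13/2, -3/2, -9/2:
  2·σ_0 + 8·σ_1 + 2·σ_2 = 6(Δ_1 - Δ_0) = 42
  2·σ_1 + 8·σ_2 + 2·σ_3 = 6(Δ_2 - Δ_1) = -48
  2·σ_2 + 8·σ_3 + 2·σ_4 = 6(Δ_3 - Δ_2) = -18
Natural end conditions: σ_0 = σ_4 = 0.
Solving the tridiagonal system: σ_0 = 0, σ_1 = 201/28, σ_2 = -54/7, σ_3 = -9/28, σ_4 = 0.
On [6, 8], S(x) = 9 + 15/4·(x - 6) - 27/7·(x - 6)² + 69/112·(x - 6)³.
With (x - 6) = 2/3: S(20/3) = 628/63.

9.9683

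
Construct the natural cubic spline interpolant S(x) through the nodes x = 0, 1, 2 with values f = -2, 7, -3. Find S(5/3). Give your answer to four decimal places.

1.7407

Put m_i = S'' at the i-th knot. Here h = (1, 1) and Δ = (9, -10), so the interior equations h_(i-1)·m_(i-1) + 2(h_(i-1)+h_i)·m_i + h_i·m_(i+1) = 6(Δ_i − Δ_(i-1)) read
  1·m_0 + 4·m_1 + 1·m_2 = 6(Δ_1 - Δ_0) = -114
Natural end conditions: m_0 = m_2 = 0.
Solving the tridiagonal system: m_0 = 0, m_1 = -57/2, m_2 = 0.
On [1, 2], S(x) = 7 - 1/2·(x - 1) - 57/4·(x - 1)² + 19/4·(x - 1)³.
With (x - 1) = 2/3: S(5/3) = 47/27.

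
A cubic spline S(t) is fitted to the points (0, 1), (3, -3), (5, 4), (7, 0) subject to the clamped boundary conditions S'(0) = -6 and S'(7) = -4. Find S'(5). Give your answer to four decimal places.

Let m_i = S''(x_i). Step sizes h_i = 3, 2, 2; slopes of the chords Δ_i = (y_(i+1) - y_i)/h_i = -4/3, 7/2, -2.
  3·m_0 + 10·m_1 + 2·m_2 = 6(Δ_1 - Δ_0) = 29
  2·m_1 + 8·m_2 + 2·m_3 = 6(Δ_2 - Δ_1) = -33
Clamped end conditions give two more equations: 2h_0·m_0 + h_0·m_1 = 6(Δ_0 - S'(0)) = 28 and h_2·m_2 + 2h_2·m_3 = 6(S'(7) - Δ_2) = -12.
Forward elimination and back-substitution give m_0 = 359/111, m_1 = 106/37, m_2 = -173/37, m_3 = -49/74.
On [5, 7], S'(t) = b_2 + 2c_2·(t - 5) + 3d_2·(t - 5)² with b_2 = Δ_2 - h_2(2m_2 + m_3)/6 = 99/74, c_2 = m_2/2 = -173/74, d_2 = (m_3 - m_2)/(6h_2) = 99/296. So S'(5) = 99/74.

1.3378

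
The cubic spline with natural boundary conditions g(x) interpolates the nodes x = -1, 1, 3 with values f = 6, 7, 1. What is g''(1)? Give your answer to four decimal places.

-2.6250

Put m_i = g'' at the i-th knot. Here h = (2, 2) and Δ = (1/2, -3), so the interior equations h_(i-1)·m_(i-1) + 2(h_(i-1)+h_i)·m_i + h_i·m_(i+1) = 6(Δ_i − Δ_(i-1)) read
  2·m_0 + 8·m_1 + 2·m_2 = 6(Δ_1 - Δ_0) = -21
Natural end conditions: m_0 = m_2 = 0.
Solving the tridiagonal system: m_0 = 0, m_1 = -21/8, m_2 = 0.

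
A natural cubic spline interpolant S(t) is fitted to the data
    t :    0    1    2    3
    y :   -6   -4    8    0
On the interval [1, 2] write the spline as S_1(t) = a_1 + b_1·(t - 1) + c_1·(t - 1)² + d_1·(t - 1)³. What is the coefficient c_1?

12

Put M_i = S'' at the i-th knot. Here h = (1, 1, 1) and Δ = (2, 12, -8), so the interior equations h_(i-1)·M_(i-1) + 2(h_(i-1)+h_i)·M_i + h_i·M_(i+1) = 6(Δ_i − Δ_(i-1)) read
  1·M_0 + 4·M_1 + 1·M_2 = 6(Δ_1 - Δ_0) = 60
  1·M_1 + 4·M_2 + 1·M_3 = 6(Δ_2 - Δ_1) = -120
Natural end conditions: M_0 = M_3 = 0.
Solving the tridiagonal system: M_0 = 0, M_1 = 24, M_2 = -36, M_3 = 0.
On [1, 2], with S_1(t) = a_1 + b_1·(t - 1) + c_1·(t - 1)² + d_1·(t - 1)³: c_1 = M_1/2 = 12, d_1 = (M_2 - M_1)/(6h_1) = -10, b_1 = Δ_1 - h_1(2M_1 + M_2)/6 = 10.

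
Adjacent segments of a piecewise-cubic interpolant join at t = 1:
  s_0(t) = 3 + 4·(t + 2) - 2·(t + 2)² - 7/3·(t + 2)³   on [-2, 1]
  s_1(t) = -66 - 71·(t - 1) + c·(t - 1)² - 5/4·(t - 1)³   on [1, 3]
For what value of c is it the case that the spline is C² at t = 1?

-23

s_0''(t) = -4 - 14·(t + 2), so s_0''(1) = -46. On the right, s_1''(1) = 2c, so c = -23.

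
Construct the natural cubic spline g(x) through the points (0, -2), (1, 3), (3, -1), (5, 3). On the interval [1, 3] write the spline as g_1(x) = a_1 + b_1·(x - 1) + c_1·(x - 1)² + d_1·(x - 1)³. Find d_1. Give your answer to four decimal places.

1.1591

Write M_i for g''(x_i). With h_i = 1, 2, 2 and divided differences Δ_i = 5, -2, 2, the continuity of g' gives the tridiagonal system
  1·M_0 + 6·M_1 + 2·M_2 = 6(Δ_1 - Δ_0) = -42
  2·M_1 + 8·M_2 + 2·M_3 = 6(Δ_2 - Δ_1) = 24
Natural end conditions: M_0 = M_3 = 0.
Solving: M_0 = 0, M_1 = -96/11, M_2 = 57/11, M_3 = 0.
On [1, 3], with g_1(x) = a_1 + b_1·(x - 1) + c_1·(x - 1)² + d_1·(x - 1)³: c_1 = M_1/2 = -48/11, d_1 = (M_2 - M_1)/(6h_1) = 51/44, b_1 = Δ_1 - h_1(2M_1 + M_2)/6 = 23/11.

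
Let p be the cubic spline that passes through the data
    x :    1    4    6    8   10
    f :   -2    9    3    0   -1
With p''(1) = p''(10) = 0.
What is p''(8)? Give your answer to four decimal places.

0.2042

Write m_i for p''(x_i). With h_i = 3, 2, 2, 2 and divided differences Δ_i = 11/3, -3, -3/2, -1/2, the continuity of p' gives the tridiagonal system
  3·m_0 + 10·m_1 + 2·m_2 = 6(Δ_1 - Δ_0) = -40
  2·m_1 + 8·m_2 + 2·m_3 = 6(Δ_2 - Δ_1) = 9
  2·m_2 + 8·m_3 + 2·m_4 = 6(Δ_3 - Δ_2) = 6
Natural end conditions: m_0 = m_4 = 0.
Forward elimination and back-substitution give m_0 = 0, m_1 = -315/71, m_2 = 155/71, m_3 = 29/142, m_4 = 0.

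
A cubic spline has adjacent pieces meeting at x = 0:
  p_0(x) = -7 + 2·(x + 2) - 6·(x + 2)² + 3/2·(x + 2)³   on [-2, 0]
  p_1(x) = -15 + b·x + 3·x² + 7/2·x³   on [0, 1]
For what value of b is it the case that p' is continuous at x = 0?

-4

p_0'(x) = 2 - 12·(x + 2) + 9/2·(x + 2)², so p_0'(0) = -4. On the right, p_1'(0) = b, so b = -4.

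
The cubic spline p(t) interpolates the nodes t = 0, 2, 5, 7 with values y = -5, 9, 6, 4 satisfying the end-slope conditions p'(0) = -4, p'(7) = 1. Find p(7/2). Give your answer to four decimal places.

Put M_i = p'' at the i-th knot. Here h = (2, 3, 2) and Δ = (7, -1, -1), so the interior equations h_(i-1)·M_(i-1) + 2(h_(i-1)+h_i)·M_i + h_i·M_(i+1) = 6(Δ_i − Δ_(i-1)) read
  2·M_0 + 10·M_1 + 3·M_2 = 6(Δ_1 - Δ_0) = -48
  3·M_1 + 10·M_2 + 2·M_3 = 6(Δ_2 - Δ_1) = 0
Clamped end conditions give two more equations: 2h_0·M_0 + h_0·M_1 = 6(Δ_0 - p'(0)) = 66 and h_2·M_2 + 2h_2·M_3 = 6(p'(7) - Δ_2) = 12.
Forward elimination and back-substitution give M_0 = 343/16, M_1 = -79/8, M_2 = 21/8, M_3 = 27/16.
On [2, 5], p(t) = 9 + 121/16·(t - 2) - 79/16·(t - 2)² + 25/36·(t - 2)³.
With (t - 2) = 3/2: p(7/2) = 741/64.

11.5781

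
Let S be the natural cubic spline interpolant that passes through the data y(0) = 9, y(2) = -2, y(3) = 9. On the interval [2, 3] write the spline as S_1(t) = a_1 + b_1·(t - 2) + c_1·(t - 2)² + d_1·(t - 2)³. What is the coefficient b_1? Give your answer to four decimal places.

Write M_i for S''(x_i). With h_i = 2, 1 and divided differences Δ_i = -11/2, 11, the continuity of S' gives the tridiagonal system
  2·M_0 + 6·M_1 + 1·M_2 = 6(Δ_1 - Δ_0) = 99
Natural end conditions: M_0 = M_2 = 0.
Hence M_0 = 0, M_1 = 33/2, M_2 = 0.
On [2, 3], with S_1(t) = a_1 + b_1·(t - 2) + c_1·(t - 2)² + d_1·(t - 2)³: c_1 = M_1/2 = 33/4, d_1 = (M_2 - M_1)/(6h_1) = -11/4, b_1 = Δ_1 - h_1(2M_1 + M_2)/6 = 11/2.

5.5000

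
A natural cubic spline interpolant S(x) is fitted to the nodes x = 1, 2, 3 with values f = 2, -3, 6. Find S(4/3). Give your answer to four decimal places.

-0.7037

Write σ_i for S''(x_i). With h_i = 1, 1 and divided differences Δ_i = -5, 9, the continuity of S' gives the tridiagonal system
  1·σ_0 + 4·σ_1 + 1·σ_2 = 6(Δ_1 - Δ_0) = 84
Natural end conditions: σ_0 = σ_2 = 0.
Solving: σ_0 = 0, σ_1 = 21, σ_2 = 0.
On [1, 2], S(x) = 2 - 17/2·(x - 1) + 0·(x - 1)² + 7/2·(x - 1)³.
With (x - 1) = 1/3: S(4/3) = -19/27.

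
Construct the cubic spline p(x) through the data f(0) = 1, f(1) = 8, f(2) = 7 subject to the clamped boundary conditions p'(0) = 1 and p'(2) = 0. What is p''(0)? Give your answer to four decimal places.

Put m_i = p'' at the i-th knot. Here h = (1, 1) and Δ = (7, -1), so the interior equations h_(i-1)·m_(i-1) + 2(h_(i-1)+h_i)·m_i + h_i·m_(i+1) = 6(Δ_i − Δ_(i-1)) read
  1·m_0 + 4·m_1 + 1·m_2 = 6(Δ_1 - Δ_0) = -48
Clamped end conditions give two more equations: 2h_0·m_0 + h_0·m_1 = 6(Δ_0 - p'(0)) = 36 and h_1·m_1 + 2h_1·m_2 = 6(p'(2) - Δ_1) = 6.
Solving the tridiagonal system: m_0 = 59/2, m_1 = -23, m_2 = 29/2.

29.5000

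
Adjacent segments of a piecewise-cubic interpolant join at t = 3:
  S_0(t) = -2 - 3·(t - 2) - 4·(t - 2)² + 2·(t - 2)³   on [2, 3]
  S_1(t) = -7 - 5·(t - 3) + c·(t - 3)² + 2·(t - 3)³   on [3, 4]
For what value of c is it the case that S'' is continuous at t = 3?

2

S_0''(t) = -8 + 12·(t - 2), so S_0''(3) = 4. On the right, S_1''(3) = 2c, so c = 2.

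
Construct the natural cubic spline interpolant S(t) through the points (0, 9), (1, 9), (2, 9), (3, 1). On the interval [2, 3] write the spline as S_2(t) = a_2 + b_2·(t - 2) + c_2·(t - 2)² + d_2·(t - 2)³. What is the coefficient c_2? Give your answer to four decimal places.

Let σ_i = S''(x_i). Step sizes h_i = 1, 1, 1; slopes of the chords Δ_i = (y_(i+1) - y_i)/h_i = 0, 0, -8.
  1·σ_0 + 4·σ_1 + 1·σ_2 = 6(Δ_1 - Δ_0) = 0
  1·σ_1 + 4·σ_2 + 1·σ_3 = 6(Δ_2 - Δ_1) = -48
Natural end conditions: σ_0 = σ_3 = 0.
Solving the tridiagonal system: σ_0 = 0, σ_1 = 16/5, σ_2 = -64/5, σ_3 = 0.
On [2, 3], with S_2(t) = a_2 + b_2·(t - 2) + c_2·(t - 2)² + d_2·(t - 2)³: c_2 = σ_2/2 = -32/5, d_2 = (σ_3 - σ_2)/(6h_2) = 32/15, b_2 = Δ_2 - h_2(2σ_2 + σ_3)/6 = -56/15.

-6.4000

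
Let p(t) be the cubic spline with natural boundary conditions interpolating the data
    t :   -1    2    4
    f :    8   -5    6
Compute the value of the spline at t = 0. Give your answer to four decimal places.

1.0444

Put σ_i = p'' at the i-th knot. Here h = (3, 2) and Δ = (-13/3, 11/2), so the interior equations h_(i-1)·σ_(i-1) + 2(h_(i-1)+h_i)·σ_i + h_i·σ_(i+1) = 6(Δ_i − Δ_(i-1)) read
  3·σ_0 + 10·σ_1 + 2·σ_2 = 6(Δ_1 - Δ_0) = 59
Natural end conditions: σ_0 = σ_2 = 0.
Forward elimination and back-substitution give σ_0 = 0, σ_1 = 59/10, σ_2 = 0.
On [-1, 2], p(t) = 8 - 437/60·(t + 1) + 0·(t + 1)² + 59/180·(t + 1)³.
With (t + 1) = 1: p(0) = 47/45.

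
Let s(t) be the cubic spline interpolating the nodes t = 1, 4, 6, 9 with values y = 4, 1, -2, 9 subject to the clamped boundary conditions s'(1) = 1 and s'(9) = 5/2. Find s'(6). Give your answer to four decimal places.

1.0934

Put σ_i = s'' at the i-th knot. Here h = (3, 2, 3) and Δ = (-1, -3/2, 11/3), so the interior equations h_(i-1)·σ_(i-1) + 2(h_(i-1)+h_i)·σ_i + h_i·σ_(i+1) = 6(Δ_i − Δ_(i-1)) read
  3·σ_0 + 10·σ_1 + 2·σ_2 = 6(Δ_1 - Δ_0) = -3
  2·σ_1 + 10·σ_2 + 3·σ_3 = 6(Δ_2 - Δ_1) = 31
Clamped end conditions give two more equations: 2h_0·σ_0 + h_0·σ_1 = 6(Δ_0 - s'(1)) = -12 and h_2·σ_2 + 2h_2·σ_3 = 6(s'(9) - Δ_2) = -7.
Hence σ_0 = -153/91, σ_1 = -58/91, σ_2 = 383/91, σ_3 = -893/273.
On [6, 9], s'(t) = b_2 + 2c_2·(t - 6) + 3d_2·(t - 6)² with b_2 = Δ_2 - h_2(2σ_2 + σ_3)/6 = 199/182, c_2 = σ_2/2 = 383/182, d_2 = (σ_3 - σ_2)/(6h_2) = -1021/2457. So s'(6) = 199/182.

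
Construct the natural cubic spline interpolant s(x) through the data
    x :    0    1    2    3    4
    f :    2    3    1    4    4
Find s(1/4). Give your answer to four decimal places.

Write M_i for s''(x_i). With h_i = 1, 1, 1, 1 and divided differences Δ_i = 1, -2, 3, 0, the continuity of s' gives the tridiagonal system
  1·M_0 + 4·M_1 + 1·M_2 = 6(Δ_1 - Δ_0) = -18
  1·M_1 + 4·M_2 + 1·M_3 = 6(Δ_2 - Δ_1) = 30
  1·M_2 + 4·M_3 + 1·M_4 = 6(Δ_3 - Δ_2) = -18
Natural end conditions: M_0 = M_4 = 0.
Forward elimination and back-substitution give M_0 = 0, M_1 = -51/7, M_2 = 78/7, M_3 = -51/7, M_4 = 0.
On [0, 1], s(x) = 2 + 31/14·x + 0·x² - 17/14·x³.
With x = 1/4: s(1/4) = 2271/896.

2.5346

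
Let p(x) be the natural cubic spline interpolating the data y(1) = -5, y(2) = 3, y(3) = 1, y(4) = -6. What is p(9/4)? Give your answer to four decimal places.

3.4219

Put σ_i = p'' at the i-th knot. Here h = (1, 1, 1) and Δ = (8, -2, -7), so the interior equations h_(i-1)·σ_(i-1) + 2(h_(i-1)+h_i)·σ_i + h_i·σ_(i+1) = 6(Δ_i − Δ_(i-1)) read
  1·σ_0 + 4·σ_1 + 1·σ_2 = 6(Δ_1 - Δ_0) = -60
  1·σ_1 + 4·σ_2 + 1·σ_3 = 6(Δ_2 - Δ_1) = -30
Natural end conditions: σ_0 = σ_3 = 0.
Solving the tridiagonal system: σ_0 = 0, σ_1 = -14, σ_2 = -4, σ_3 = 0.
On [2, 3], p(x) = 3 + 10/3·(x - 2) - 7·(x - 2)² + 5/3·(x - 2)³.
With (x - 2) = 1/4: p(9/4) = 219/64.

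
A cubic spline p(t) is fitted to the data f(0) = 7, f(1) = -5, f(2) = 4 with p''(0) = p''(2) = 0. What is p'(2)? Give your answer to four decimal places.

14.2500

Let M_i = p''(x_i). Step sizes h_i = 1, 1; slopes of the chords Δ_i = (y_(i+1) - y_i)/h_i = -12, 9.
  1·M_0 + 4·M_1 + 1·M_2 = 6(Δ_1 - Δ_0) = 126
Natural end conditions: M_0 = M_2 = 0.
Solving: M_0 = 0, M_1 = 63/2, M_2 = 0.
On [1, 2], p'(t) = b_1 + 2c_1·(t - 1) + 3d_1·(t - 1)² with b_1 = Δ_1 - h_1(2M_1 + M_2)/6 = -3/2, c_1 = M_1/2 = 63/4, d_1 = (M_2 - M_1)/(6h_1) = -21/4. So p'(2) = 57/4.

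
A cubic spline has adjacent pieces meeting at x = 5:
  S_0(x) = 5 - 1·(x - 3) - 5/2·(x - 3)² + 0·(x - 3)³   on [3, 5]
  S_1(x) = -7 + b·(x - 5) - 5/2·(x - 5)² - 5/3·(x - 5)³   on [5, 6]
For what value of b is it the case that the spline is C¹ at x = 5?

S_0'(x) = -1 - 5·(x - 3) + 0·(x - 3)², so S_0'(5) = -11. On the right, S_1'(5) = b, so b = -11.

-11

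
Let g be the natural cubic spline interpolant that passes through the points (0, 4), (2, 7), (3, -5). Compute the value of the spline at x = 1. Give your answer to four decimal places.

8.8750

Put σ_i = g'' at the i-th knot. Here h = (2, 1) and Δ = (3/2, -12), so the interior equations h_(i-1)·σ_(i-1) + 2(h_(i-1)+h_i)·σ_i + h_i·σ_(i+1) = 6(Δ_i − Δ_(i-1)) read
  2·σ_0 + 6·σ_1 + 1·σ_2 = 6(Δ_1 - Δ_0) = -81
Natural end conditions: σ_0 = σ_2 = 0.
Solving the tridiagonal system: σ_0 = 0, σ_1 = -27/2, σ_2 = 0.
On [0, 2], g(x) = 4 + 6·x + 0·x² - 9/8·x³.
With x = 1: g(1) = 71/8.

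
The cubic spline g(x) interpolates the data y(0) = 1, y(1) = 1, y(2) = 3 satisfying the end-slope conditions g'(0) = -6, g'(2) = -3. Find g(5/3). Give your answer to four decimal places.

3.2037

Put M_i = g'' at the i-th knot. Here h = (1, 1) and Δ = (0, 2), so the interior equations h_(i-1)·M_(i-1) + 2(h_(i-1)+h_i)·M_i + h_i·M_(i+1) = 6(Δ_i − Δ_(i-1)) read
  1·M_0 + 4·M_1 + 1·M_2 = 6(Δ_1 - Δ_0) = 12
Clamped end conditions give two more equations: 2h_0·M_0 + h_0·M_1 = 6(Δ_0 - g'(0)) = 36 and h_1·M_1 + 2h_1·M_2 = 6(g'(2) - Δ_1) = -30.
Hence M_0 = 33/2, M_1 = 3, M_2 = -33/2.
On [1, 2], g(x) = 1 + 15/4·(x - 1) + 3/2·(x - 1)² - 13/4·(x - 1)³.
With (x - 1) = 2/3: g(5/3) = 173/54.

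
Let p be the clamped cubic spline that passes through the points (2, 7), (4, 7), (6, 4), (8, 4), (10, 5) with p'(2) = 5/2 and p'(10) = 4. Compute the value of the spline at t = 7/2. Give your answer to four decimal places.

7.6839

Put m_i = p'' at the i-th knot. Here h = (2, 2, 2, 2) and Δ = (0, -3/2, 0, 1/2), so the interior equations h_(i-1)·m_(i-1) + 2(h_(i-1)+h_i)·m_i + h_i·m_(i+1) = 6(Δ_i − Δ_(i-1)) read
  2·m_0 + 8·m_1 + 2·m_2 = 6(Δ_1 - Δ_0) = -9
  2·m_1 + 8·m_2 + 2·m_3 = 6(Δ_2 - Δ_1) = 9
  2·m_2 + 8·m_3 + 2·m_4 = 6(Δ_3 - Δ_2) = 3
Clamped end conditions give two more equations: 2h_0·m_0 + h_0·m_1 = 6(Δ_0 - p'(2)) = -15 and h_3·m_3 + 2h_3·m_4 = 6(p'(10) - Δ_3) = 21.
Solving: m_0 = -381/112, m_1 = -39/56, m_2 = 27/16, m_3 = -87/56, m_4 = 675/112.
On [2, 4], p(t) = 7 + 5/2·(t - 2) - 381/224·(t - 2)² + 101/448·(t - 2)³.
With (t - 2) = 3/2: p(7/2) = 27539/3584.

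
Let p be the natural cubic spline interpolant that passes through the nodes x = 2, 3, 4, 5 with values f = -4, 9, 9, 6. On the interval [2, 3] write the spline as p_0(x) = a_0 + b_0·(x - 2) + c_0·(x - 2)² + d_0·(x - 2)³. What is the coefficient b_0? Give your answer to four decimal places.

With m_i denoting the second derivative at x_i, h_i = 1, 1, 1, and Δ_i = (y_(i+1) − y_i)/h_i = 13, 0, -3:
  1·m_0 + 4·m_1 + 1·m_2 = 6(Δ_1 - Δ_0) = -78
  1·m_1 + 4·m_2 + 1·m_3 = 6(Δ_2 - Δ_1) = -18
Natural end conditions: m_0 = m_3 = 0.
Solving the tridiagonal system: m_0 = 0, m_1 = -98/5, m_2 = 2/5, m_3 = 0.
On [2, 3], with p_0(x) = a_0 + b_0·(x - 2) + c_0·(x - 2)² + d_0·(x - 2)³: c_0 = m_0/2 = 0, d_0 = (m_1 - m_0)/(6h_0) = -49/15, b_0 = Δ_0 - h_0(2m_0 + m_1)/6 = 244/15.

16.2667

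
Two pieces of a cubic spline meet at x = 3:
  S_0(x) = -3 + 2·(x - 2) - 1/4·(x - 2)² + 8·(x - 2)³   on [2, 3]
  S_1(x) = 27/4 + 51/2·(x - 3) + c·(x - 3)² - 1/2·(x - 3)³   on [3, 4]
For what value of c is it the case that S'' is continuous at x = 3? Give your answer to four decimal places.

S_0''(x) = -1/2 + 48·(x - 2), so S_0''(3) = 95/2. On the right, S_1''(3) = 2c, so c = 95/4.

23.7500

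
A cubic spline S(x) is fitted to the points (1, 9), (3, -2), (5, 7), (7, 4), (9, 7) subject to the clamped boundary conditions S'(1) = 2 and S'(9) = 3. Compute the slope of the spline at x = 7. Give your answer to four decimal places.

-1.5357

Write m_i for S''(x_i). With h_i = 2, 2, 2, 2 and divided differences Δ_i = -11/2, 9/2, -3/2, 3/2, the continuity of S' gives the tridiagonal system
  2·m_0 + 8·m_1 + 2·m_2 = 6(Δ_1 - Δ_0) = 60
  2·m_1 + 8·m_2 + 2·m_3 = 6(Δ_2 - Δ_1) = -36
  2·m_2 + 8·m_3 + 2·m_4 = 6(Δ_3 - Δ_2) = 18
Clamped end conditions give two more equations: 2h_0·m_0 + h_0·m_1 = 6(Δ_0 - S'(1)) = -45 and h_3·m_3 + 2h_3·m_4 = 6(S'(9) - Δ_3) = 9.
Hence m_0 = -517/28, m_1 = 101/7, m_2 = -37/4, m_3 = 32/7, m_4 = -1/28.
On [7, 9], S'(x) = b_3 + 2c_3·(x - 7) + 3d_3·(x - 7)² with b_3 = Δ_3 - h_3(2m_3 + m_4)/6 = -43/28, c_3 = m_3/2 = 16/7, d_3 = (m_4 - m_3)/(6h_3) = -43/112. So S'(7) = -43/28.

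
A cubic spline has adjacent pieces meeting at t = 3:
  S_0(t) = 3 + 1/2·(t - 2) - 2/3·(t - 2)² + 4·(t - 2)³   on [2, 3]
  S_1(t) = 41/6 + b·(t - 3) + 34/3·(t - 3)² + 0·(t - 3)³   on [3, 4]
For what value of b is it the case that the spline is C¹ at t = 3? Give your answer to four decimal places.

S_0'(t) = 1/2 - 4/3·(t - 2) + 12·(t - 2)², so S_0'(3) = 67/6. On the right, S_1'(3) = b, so b = 67/6.

11.1667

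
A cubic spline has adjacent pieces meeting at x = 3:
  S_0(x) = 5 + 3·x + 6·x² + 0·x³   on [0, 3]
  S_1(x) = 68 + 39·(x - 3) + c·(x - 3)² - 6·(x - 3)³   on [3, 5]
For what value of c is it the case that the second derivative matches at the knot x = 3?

6

S_0''(x) = 12 + 0·x, so S_0''(3) = 12. On the right, S_1''(3) = 2c, so c = 6.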